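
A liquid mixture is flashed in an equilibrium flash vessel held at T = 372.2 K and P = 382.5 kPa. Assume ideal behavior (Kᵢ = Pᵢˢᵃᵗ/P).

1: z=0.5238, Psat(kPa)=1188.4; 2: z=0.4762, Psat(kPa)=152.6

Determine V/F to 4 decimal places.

Raoult's law: Kᵢ = Pᵢˢᵃᵗ/P = Pᵢˢᵃᵗ/382.5.
  K_1 = 1188.4/382.5 = 3.106928, K_2 = 152.6/382.5 = 0.398954
Binary case is linear: z₁(K₁−1)(1+V/F(K₂−1)) + z₂(K₂−1)(1+V/F(K₁−1)) = 0
⇒ V/F = [z₁(K₁−1)+z₂(K₂−1)] / [−(K₁−1)(K₂−1)] = 0.81739/1.26636 = 0.6455

V/F = 0.6455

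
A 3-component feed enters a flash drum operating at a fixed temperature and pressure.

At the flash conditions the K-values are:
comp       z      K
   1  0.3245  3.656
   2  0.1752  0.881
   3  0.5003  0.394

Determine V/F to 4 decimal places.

V/F = 0.3952

Newton–Raphson from V/F = 0.5:
  V/F = 0.5000: g = -0.08693, g' = -0.8034 → V/F = 0.3918
  V/F = 0.3918: g = 0.00291, g' = -0.8684 → V/F = 0.3952
Converged at V/F = 0.3952.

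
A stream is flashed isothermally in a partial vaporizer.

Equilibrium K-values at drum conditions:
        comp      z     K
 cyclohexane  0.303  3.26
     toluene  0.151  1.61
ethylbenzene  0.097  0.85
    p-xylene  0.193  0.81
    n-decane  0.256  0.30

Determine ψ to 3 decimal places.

Let ψ = V/F and solve Σ zᵢ(Kᵢ−1)/(1+ψ(Kᵢ−1)) = 0.
Check two-phase: ΣzᵢKᵢ = 1.546 > 1 and Σzᵢ/Kᵢ = 1.392 > 1, so g(0) = 0.546 > 0 and g(1) = -0.392 < 0.
Newton iteration, ψ⁰ = 0.5:
  ψ = 0.500: g = 0.0601, g' = -0.682 → ψ = 0.588
Converged at ψ = 0.588.

ψ = 0.588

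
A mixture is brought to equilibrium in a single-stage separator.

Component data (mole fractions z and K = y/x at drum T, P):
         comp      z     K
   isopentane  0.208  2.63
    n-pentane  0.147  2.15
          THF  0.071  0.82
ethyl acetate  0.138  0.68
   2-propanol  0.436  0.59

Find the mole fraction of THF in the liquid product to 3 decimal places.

x_THF = 0.078

Newton–Raphson from ψ = 0.5:
  ψ = 0.500: g = 0.0027, g' = -0.385 → ψ = 0.507
Converged at ψ = 0.507.
Compositions from xᵢ = zᵢ/(1+ψ(Kᵢ−1)), yᵢ = Kᵢxᵢ:
  isopentane: x = 0.114, y = 0.300
  n-pentane: x = 0.093, y = 0.200
  THF: x = 0.078, y = 0.064
  ethyl acetate: x = 0.165, y = 0.112
  2-propanol: x = 0.550, y = 0.325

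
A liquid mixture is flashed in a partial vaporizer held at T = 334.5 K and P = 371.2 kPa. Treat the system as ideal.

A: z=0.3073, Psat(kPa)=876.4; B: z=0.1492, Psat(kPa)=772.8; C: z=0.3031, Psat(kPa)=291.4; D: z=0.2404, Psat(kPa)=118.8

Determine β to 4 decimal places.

Raoult's law: Kᵢ = Pᵢˢᵃᵗ/P = Pᵢˢᵃᵗ/371.2.
  K_A = 876.4/371.2 = 2.360991, K_B = 772.8/371.2 = 2.081897, K_C = 291.4/371.2 = 0.785022, K_D = 118.8/371.2 = 0.320043
Material balance + equilibrium reduce to Σ zᵢ(Kᵢ−1)/(1+β(Kᵢ−1)) = 0.
g(0) = ΣzᵢKᵢ − 1 = 0.3510 and g(1) = 1 − Σzᵢ/Kᵢ = -0.3391, so a root lies in (0, 1).
Newton–Raphson from β = 0.5:
  β = 0.5000: g = 0.03296, g' = -0.5478 → β = 0.5602
  β = 0.5602: g = -0.00029, g' = -0.5590 → β = 0.5596
Converged at β = 0.5596.

β = 0.5596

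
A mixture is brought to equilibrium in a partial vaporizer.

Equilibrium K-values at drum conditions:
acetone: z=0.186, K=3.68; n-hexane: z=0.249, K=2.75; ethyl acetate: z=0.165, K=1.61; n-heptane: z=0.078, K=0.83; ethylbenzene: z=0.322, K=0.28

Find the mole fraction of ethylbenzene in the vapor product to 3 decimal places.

Let ψ = V/F and solve Σ zᵢ(Kᵢ−1)/(1+ψ(Kᵢ−1)) = 0.
Check two-phase: ΣzᵢKᵢ = 1.790 > 1 and Σzᵢ/Kᵢ = 1.488 > 1, so g(0) = 0.790 > 0 and g(1) = -0.488 < 0.
Iterate (Newton) starting at ψ = 0.5:
  ψ = 0.500: g = 0.1458, g' = -0.907 → ψ = 0.661
  ψ = 0.661: g = -0.0034, g' = -0.979 → ψ = 0.657
Converged at ψ = 0.657.
Compositions from xᵢ = zᵢ/(1+ψ(Kᵢ−1)), yᵢ = Kᵢxᵢ:
  acetone: x = 0.067, y = 0.248
  n-hexane: x = 0.116, y = 0.318
  ethyl acetate: x = 0.118, y = 0.190
  n-heptane: x = 0.088, y = 0.073
  ethylbenzene: x = 0.611, y = 0.171

y_ethylbenzene = 0.171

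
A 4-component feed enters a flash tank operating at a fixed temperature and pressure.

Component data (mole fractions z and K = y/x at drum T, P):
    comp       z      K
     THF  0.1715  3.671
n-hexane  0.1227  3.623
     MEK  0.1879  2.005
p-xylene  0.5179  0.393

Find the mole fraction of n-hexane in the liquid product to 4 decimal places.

Rachford–Rice: g(V/F) = Σ zᵢ(Kᵢ−1)/(1+V/F(Kᵢ−1)) = 0.
Feasibility: ΣzᵢKᵢ = 1.6544, Σzᵢ/Kᵢ = 1.4921 — both > 1, two phases present.
Newton iteration, V/F⁰ = 0.6:
  V/F = 0.6000: g = -0.07558, g' = -0.8540 → V/F = 0.5115
  V/F = 0.5115: g = -0.00016, g' = -0.8566 → V/F = 0.5113
Converged at V/F = 0.5113.
Compositions from xᵢ = zᵢ/(1+V/F(Kᵢ−1)), yᵢ = Kᵢxᵢ:
  THF: x = 0.0725, y = 0.2661
  n-hexane: x = 0.0524, y = 0.1899
  MEK: x = 0.1241, y = 0.2489
  p-xylene: x = 0.7510, y = 0.2951

x_n-hexane = 0.0524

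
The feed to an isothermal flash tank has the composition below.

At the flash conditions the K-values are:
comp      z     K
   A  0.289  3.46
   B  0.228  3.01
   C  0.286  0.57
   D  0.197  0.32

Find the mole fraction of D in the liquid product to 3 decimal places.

Material balance + equilibrium reduce to Σ zᵢ(Kᵢ−1)/(1+ψ(Kᵢ−1)) = 0.
Check two-phase: ΣzᵢKᵢ = 1.912 > 1 and Σzᵢ/Kᵢ = 1.277 > 1, so g(0) = 0.912 > 0 and g(1) = -0.277 < 0.
Newton iteration, ψ⁰ = 0.5:
  ψ = 0.500: g = 0.1877, g' = -0.876 → ψ = 0.714
  ψ = 0.714: g = 0.0080, g' = -0.840 → ψ = 0.724
Converged at ψ = 0.724.
Compositions from xᵢ = zᵢ/(1+ψ(Kᵢ−1)), yᵢ = Kᵢxᵢ:
  A: x = 0.104, y = 0.360
  B: x = 0.093, y = 0.280
  C: x = 0.415, y = 0.237
  D: x = 0.388, y = 0.124

x_D = 0.388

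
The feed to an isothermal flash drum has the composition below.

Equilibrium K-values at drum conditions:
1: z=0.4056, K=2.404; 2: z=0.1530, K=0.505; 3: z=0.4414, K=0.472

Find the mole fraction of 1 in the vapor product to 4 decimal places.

Material balance + equilibrium reduce to Σ zᵢ(Kᵢ−1)/(1+ψ(Kᵢ−1)) = 0.
Feasibility: ΣzᵢKᵢ = 1.2607, Σzᵢ/Kᵢ = 1.4069 — both > 1, two phases present.
Newton–Raphson from ψ = 0.5:
  ψ = 0.5000: g = -0.08272, g' = -0.5694 → ψ = 0.3547
  ψ = 0.3547: g = 0.00151, g' = -0.5977 → ψ = 0.3572
Converged at ψ = 0.3572.
Compositions from xᵢ = zᵢ/(1+ψ(Kᵢ−1)), yᵢ = Kᵢxᵢ:
  1: x = 0.2701, y = 0.6494
  2: x = 0.1859, y = 0.0939
  3: x = 0.5440, y = 0.2568

y_1 = 0.6494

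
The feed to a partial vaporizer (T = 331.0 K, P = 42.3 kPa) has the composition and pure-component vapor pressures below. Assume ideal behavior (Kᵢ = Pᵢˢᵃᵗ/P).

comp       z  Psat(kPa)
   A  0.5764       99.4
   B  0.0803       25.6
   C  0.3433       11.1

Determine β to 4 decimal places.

Raoult's law: Kᵢ = Pᵢˢᵃᵗ/P = Pᵢˢᵃᵗ/42.3.
  K_A = 99.4/42.3 = 2.349882, K_B = 25.6/42.3 = 0.605201, K_C = 11.1/42.3 = 0.262411
Iterate (Newton) starting at β = 0.5:
  β = 0.5000: g = 0.02388, g' = -0.8626 → β = 0.5277
  β = 0.5277: g = -0.00022, g' = -0.8788 → β = 0.5274
Converged at β = 0.5274.

β = 0.5274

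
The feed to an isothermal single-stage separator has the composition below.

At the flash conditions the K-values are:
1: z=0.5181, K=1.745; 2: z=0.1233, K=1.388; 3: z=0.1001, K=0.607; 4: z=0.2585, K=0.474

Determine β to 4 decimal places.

β = 0.7622

Rachford–Rice: g(β) = Σ zᵢ(Kᵢ−1)/(1+β(Kᵢ−1)) = 0.
g(0) = ΣzᵢKᵢ − 1 = 0.2585 and g(1) = 1 − Σzᵢ/Kᵢ = -0.0960, so a root lies in (0, 1).
Newton–Raphson from β = 0.55:
  β = 0.5500: g = 0.07172, g' = -0.3241 → β = 0.7713
  β = 0.7713: g = -0.00330, g' = -0.3613 → β = 0.7622
Converged at β = 0.7622.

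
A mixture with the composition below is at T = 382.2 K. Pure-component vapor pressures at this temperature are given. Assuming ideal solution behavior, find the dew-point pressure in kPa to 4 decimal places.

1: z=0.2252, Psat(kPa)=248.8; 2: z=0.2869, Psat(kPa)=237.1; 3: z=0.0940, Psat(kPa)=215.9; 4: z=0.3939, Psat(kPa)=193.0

Pdew = 217.7937 kPa

At the dew point ψ → 1, so Σzᵢ/Kᵢ = 1 with Kᵢ = Pᵢˢᵃᵗ/P ⇒ 1/P = Σzᵢ/Pᵢˢᵃᵗ.
1/P = 0.2252/248.8 + 0.2869/237.1 + 0.0940/215.9 + 0.3939/193.0 = 0.0045915 ⇒ P = 217.7937 kPa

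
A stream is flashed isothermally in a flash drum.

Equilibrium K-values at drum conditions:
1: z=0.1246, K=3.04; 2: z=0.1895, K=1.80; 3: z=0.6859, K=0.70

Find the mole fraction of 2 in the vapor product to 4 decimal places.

y_2 = 0.2477

Material balance + equilibrium reduce to Σ zᵢ(Kᵢ−1)/(1+ψ(Kᵢ−1)) = 0.
Feasibility: ΣzᵢKᵢ = 1.2000, Σzᵢ/Kᵢ = 1.1261 — both > 1, two phases present.
Newton–Raphson from ψ = 0.5:
  ψ = 0.5000: g = -0.00796, g' = -0.2744 → ψ = 0.4710
  ψ = 0.4710: g = 0.00012, g' = -0.2826 → ψ = 0.4714
Converged at ψ = 0.4714.
Compositions from xᵢ = zᵢ/(1+ψ(Kᵢ−1)), yᵢ = Kᵢxᵢ:
  1: x = 0.0635, y = 0.1931
  2: x = 0.1376, y = 0.2477
  3: x = 0.7989, y = 0.5592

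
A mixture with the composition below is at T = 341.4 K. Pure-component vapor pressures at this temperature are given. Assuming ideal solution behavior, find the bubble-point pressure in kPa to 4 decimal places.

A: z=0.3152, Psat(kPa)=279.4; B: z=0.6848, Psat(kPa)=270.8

At the bubble point ψ → 0, so ΣzᵢKᵢ = 1 with Kᵢ = Pᵢˢᵃᵗ/P ⇒ P = ΣzᵢPᵢˢᵃᵗ.
P = 0.3152·279.4 + 0.6848·270.8 = 273.5107 kPa

Pbub = 273.5107 kPa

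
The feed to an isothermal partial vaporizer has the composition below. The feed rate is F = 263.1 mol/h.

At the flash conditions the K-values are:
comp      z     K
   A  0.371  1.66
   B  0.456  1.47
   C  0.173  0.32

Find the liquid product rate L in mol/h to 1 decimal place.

L = 25.9 mol/h

Newton iteration, β⁰ = 0.68:
  β = 0.680: g = 0.1126, g' = -0.412 → β = 0.954
  β = 0.954: g = -0.0363, g' = -0.756 → β = 0.906
  β = 0.906: g = -0.0025, g' = -0.655 → β = 0.902
Converged at β = 0.902.
Then V = β·F = 0.9016·263.1 = 237.2 mol/h and L = F − V = 25.9 mol/h.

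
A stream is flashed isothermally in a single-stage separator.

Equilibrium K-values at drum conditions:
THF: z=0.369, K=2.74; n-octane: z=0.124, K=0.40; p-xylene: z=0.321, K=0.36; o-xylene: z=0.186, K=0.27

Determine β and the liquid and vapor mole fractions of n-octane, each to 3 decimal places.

Rachford–Rice: g(β) = Σ zᵢ(Kᵢ−1)/(1+β(Kᵢ−1)) = 0.
g(0) = ΣzᵢKᵢ − 1 = 0.226 and g(1) = 1 − Σzᵢ/Kᵢ = -1.025, so a root lies in (0, 1).
Newton iteration, β⁰ = 0.65:
  β = 0.650: g = -0.4308, g' = -1.110 → β = 0.262
  β = 0.262: g = -0.0620, g' = -0.931 → β = 0.195
  β = 0.195: g = 0.0017, g' = -0.986 → β = 0.197
Converged at β = 0.197.
Compositions from xᵢ = zᵢ/(1+β(Kᵢ−1)), yᵢ = Kᵢxᵢ:
  THF: x = 0.275, y = 0.753
  n-octane: x = 0.141, y = 0.056
  p-xylene: x = 0.367, y = 0.132
  o-xylene: x = 0.217, y = 0.059

β = 0.197, x_n-octane = 0.141, y_n-octane = 0.056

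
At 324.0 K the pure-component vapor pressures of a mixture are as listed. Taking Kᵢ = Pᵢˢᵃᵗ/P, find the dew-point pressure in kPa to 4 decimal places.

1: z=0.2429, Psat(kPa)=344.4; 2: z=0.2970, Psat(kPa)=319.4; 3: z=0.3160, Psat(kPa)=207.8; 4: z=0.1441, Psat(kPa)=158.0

At the dew point ψ → 1, so Σzᵢ/Kᵢ = 1 with Kᵢ = Pᵢˢᵃᵗ/P ⇒ 1/P = Σzᵢ/Pᵢˢᵃᵗ.
1/P = 0.2429/344.4 + 0.2970/319.4 + 0.3160/207.8 + 0.1441/158.0 = 0.0040679 ⇒ P = 245.8288 kPa

Pdew = 245.8288 kPa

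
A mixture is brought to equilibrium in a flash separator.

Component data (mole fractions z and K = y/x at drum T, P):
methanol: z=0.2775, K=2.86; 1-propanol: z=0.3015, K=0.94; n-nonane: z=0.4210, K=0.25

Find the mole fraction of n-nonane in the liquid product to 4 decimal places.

x_n-nonane = 0.4884

Let β = V/F and solve Σ zᵢ(Kᵢ−1)/(1+β(Kᵢ−1)) = 0.
Feasibility: ΣzᵢKᵢ = 1.1823, Σzᵢ/Kᵢ = 2.1018 — both > 1, two phases present.
Iterate (Newton) starting at β = 0.5:
  β = 0.5000: g = -0.25641, g' = -0.8651 → β = 0.2036
  β = 0.2036: g = -0.01660, g' = -0.8360 → β = 0.1838
  β = 0.1838: g = 0.00016, g' = -0.8529 → β = 0.1839
Converged at β = 0.1839.
Compositions from xᵢ = zᵢ/(1+β(Kᵢ−1)), yᵢ = Kᵢxᵢ:
  methanol: x = 0.2068, y = 0.5913
  1-propanol: x = 0.3049, y = 0.2866
  n-nonane: x = 0.4884, y = 0.1221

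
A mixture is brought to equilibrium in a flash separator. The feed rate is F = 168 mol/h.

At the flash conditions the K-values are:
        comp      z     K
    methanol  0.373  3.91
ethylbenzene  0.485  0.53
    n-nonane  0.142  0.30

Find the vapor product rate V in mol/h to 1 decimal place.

V = 82.3 mol/h

Rachford–Rice: g(ψ) = Σ zᵢ(Kᵢ−1)/(1+ψ(Kᵢ−1)) = 0.
Feasibility: ΣzᵢKᵢ = 1.758, Σzᵢ/Kᵢ = 1.484 — both > 1, two phases present.
Iterate (Newton) starting at ψ = 0.5:
  ψ = 0.500: g = -0.0088, g' = -0.872 → ψ = 0.490
Converged at ψ = 0.490.
Then V = ψ·F = 0.4900·168 = 82.3 mol/h and L = F − V = 85.7 mol/h.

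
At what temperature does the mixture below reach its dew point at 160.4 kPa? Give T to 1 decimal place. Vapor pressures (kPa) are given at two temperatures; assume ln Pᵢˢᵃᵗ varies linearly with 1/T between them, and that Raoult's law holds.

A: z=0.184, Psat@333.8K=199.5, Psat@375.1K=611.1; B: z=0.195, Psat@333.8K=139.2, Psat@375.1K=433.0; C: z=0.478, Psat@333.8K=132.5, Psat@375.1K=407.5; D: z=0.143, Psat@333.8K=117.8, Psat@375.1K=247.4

Dew-point temperature: Σzᵢ·P/Pᵢˢᵃᵗ(T) = 1. Interpolate ln Pᵢˢᵃᵗ = aᵢ + bᵢ/T.
  T = 333.8 K: ΣzᵢP/Pᵢˢᵃᵗ = 1.1460
  T = 375.1 K: ΣzᵢP/Pᵢˢᵃᵗ = 0.4014
  T = 354.5 K: ΣzᵢP/Pᵢˢᵃᵗ = 0.6551
  T = 344.1 K: ΣzᵢP/Pᵢˢᵃᵗ = 0.8597
  T = 339.0 K: ΣzᵢP/Pᵢˢᵃᵗ = 0.9888
  T = 336.4 K: ΣzᵢP/Pᵢˢᵃᵗ = 1.0639
Interpolating between 336.4 K and 339.0 K gives T ≈ 338.6 K.

T = 338.6 K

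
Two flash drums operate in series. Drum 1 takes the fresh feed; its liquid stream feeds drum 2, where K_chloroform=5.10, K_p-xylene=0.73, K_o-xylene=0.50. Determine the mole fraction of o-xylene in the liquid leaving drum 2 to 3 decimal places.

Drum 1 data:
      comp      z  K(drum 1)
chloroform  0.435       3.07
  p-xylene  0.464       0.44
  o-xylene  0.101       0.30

Drum 1:
Newton iteration, ψ₁⁰ = 0.51:
  ψ₁ = 0.510: g = -0.0356, g' = -0.846 → ψ₁ = 0.468
Converged at ψ₁ = 0.468.
Drum-1 compositions:
  chloroform: x = 0.221, y = 0.678
  p-xylene: x = 0.629, y = 0.277
  o-xylene: x = 0.150, y = 0.045
Drum-2 feed = drum-1 liquid: z₂ = (0.2209, 0.6288, 0.1502).
Drum 2:
Iterate (Newton) starting at ψ₂ = 0.5:
  ψ₂ = 0.500: g = 0.0005, g' = -0.527 → ψ₂ = 0.501
Converged at ψ₂ = 0.501.
  chloroform: x = 0.072, y = 0.369
  p-xylene: x = 0.727, y = 0.531
  o-xylene: x = 0.200, y = 0.100

x_o-xylene (drum 2) = 0.200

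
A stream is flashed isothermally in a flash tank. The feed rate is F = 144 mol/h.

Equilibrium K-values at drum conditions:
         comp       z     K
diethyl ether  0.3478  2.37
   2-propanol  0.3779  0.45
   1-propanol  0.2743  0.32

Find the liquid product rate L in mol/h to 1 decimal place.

Let β = V/F and solve Σ zᵢ(Kᵢ−1)/(1+β(Kᵢ−1)) = 0.
g(0) = ΣzᵢKᵢ − 1 = 0.0821 and g(1) = 1 − Σzᵢ/Kᵢ = -0.8437, so a root lies in (0, 1).
Newton–Raphson from β = 0.37:
  β = 0.3700: g = -0.19398, g' = -0.6941 → β = 0.0905
  β = 0.0905: g = 0.00640, g' = -0.7873 → β = 0.0987
Converged at β = 0.0987.
Then V = β·F = 0.0987·144 = 14.2 mol/h and L = F − V = 129.8 mol/h.

L = 129.8 mol/h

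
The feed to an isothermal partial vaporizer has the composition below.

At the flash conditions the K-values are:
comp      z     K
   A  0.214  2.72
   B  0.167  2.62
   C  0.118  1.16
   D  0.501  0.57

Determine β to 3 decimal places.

Rachford–Rice: g(β) = Σ zᵢ(Kᵢ−1)/(1+β(Kᵢ−1)) = 0.
Feasibility: ΣzᵢKᵢ = 1.442, Σzᵢ/Kᵢ = 1.123 — both > 1, two phases present.
Newton–Raphson from β = 0.54:
  β = 0.540: g = 0.0719, g' = -0.455 → β = 0.698
  β = 0.698: g = 0.0033, g' = -0.419 → β = 0.706
Converged at β = 0.706.

β = 0.706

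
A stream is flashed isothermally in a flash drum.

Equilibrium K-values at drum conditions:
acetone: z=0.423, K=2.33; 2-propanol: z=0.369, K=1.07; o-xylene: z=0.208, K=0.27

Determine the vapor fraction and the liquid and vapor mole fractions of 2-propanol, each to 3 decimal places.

ψ = 0.708, x_2-propanol = 0.352, y_2-propanol = 0.376

Rachford–Rice: g(ψ) = Σ zᵢ(Kᵢ−1)/(1+ψ(Kᵢ−1)) = 0.
Feasibility: ΣzᵢKᵢ = 1.437, Σzᵢ/Kᵢ = 1.297 — both > 1, two phases present.
Iterate (Newton) starting at ψ = 0.5:
  ψ = 0.500: g = 0.1237, g' = -0.546 → ψ = 0.726
  ψ = 0.726: g = -0.0125, g' = -0.698 → ψ = 0.708
Converged at ψ = 0.708.
Compositions from xᵢ = zᵢ/(1+ψ(Kᵢ−1)), yᵢ = Kᵢxᵢ:
  acetone: x = 0.218, y = 0.508
  2-propanol: x = 0.352, y = 0.376
  o-xylene: x = 0.431, y = 0.116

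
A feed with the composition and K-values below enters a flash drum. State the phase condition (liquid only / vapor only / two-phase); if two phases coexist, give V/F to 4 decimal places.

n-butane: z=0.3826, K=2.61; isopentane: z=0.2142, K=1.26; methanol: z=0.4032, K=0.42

two-phase, V/F = 0.6048

ΣzᵢKᵢ = 1.4378; Σzᵢ/Kᵢ = 1.2766.
Both exceed 1, so a two-phase solution exists.
Rachford–Rice: g(ψ) = Σ zᵢ(Kᵢ−1)/(1+ψ(Kᵢ−1)) = 0.
Iterate (Newton) starting at ψ = 0.41:
  ψ = 0.4100: g = 0.11456, g' = -0.6052 → ψ = 0.5993
  ψ = 0.5993: g = 0.00322, g' = -0.5864 → ψ = 0.6048
Converged at ψ = 0.6048.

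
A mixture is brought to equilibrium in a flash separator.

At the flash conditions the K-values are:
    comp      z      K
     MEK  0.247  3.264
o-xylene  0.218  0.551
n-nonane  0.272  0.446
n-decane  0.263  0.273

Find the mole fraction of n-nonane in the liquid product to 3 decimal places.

x_n-nonane = 0.286

Newton iteration, V/F⁰ = 0.6:
  V/F = 0.600: g = -0.4617, g' = -0.935 → V/F = 0.106
  V/F = 0.106: g = -0.0190, g' = -1.129 → V/F = 0.089
Converged at V/F = 0.089.
Compositions from xᵢ = zᵢ/(1+V/F(Kᵢ−1)), yᵢ = Kᵢxᵢ:
  MEK: x = 0.205, y = 0.670
  o-xylene: x = 0.227, y = 0.125
  n-nonane: x = 0.286, y = 0.128
  n-decane: x = 0.281, y = 0.077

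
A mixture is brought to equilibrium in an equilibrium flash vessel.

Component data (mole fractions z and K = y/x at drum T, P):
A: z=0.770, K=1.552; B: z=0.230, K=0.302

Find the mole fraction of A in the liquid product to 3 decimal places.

Let β = V/F and solve Σ zᵢ(Kᵢ−1)/(1+β(Kᵢ−1)) = 0.
Check two-phase: ΣzᵢKᵢ = 1.265 > 1 and Σzᵢ/Kᵢ = 1.258 > 1, so g(0) = 0.265 > 0 and g(1) = -0.258 < 0.
Iterate (Newton) starting at β = 0.5:
  β = 0.500: g = 0.0865, g' = -0.409 → β = 0.712
  β = 0.712: g = -0.0139, g' = -0.563 → β = 0.687
  β = 0.687: g = -0.0003, g' = -0.537 → β = 0.686
Converged at β = 0.686.
Compositions from xᵢ = zᵢ/(1+β(Kᵢ−1)), yᵢ = Kᵢxᵢ:
  A: x = 0.558, y = 0.867
  B: x = 0.442, y = 0.133

x_A = 0.558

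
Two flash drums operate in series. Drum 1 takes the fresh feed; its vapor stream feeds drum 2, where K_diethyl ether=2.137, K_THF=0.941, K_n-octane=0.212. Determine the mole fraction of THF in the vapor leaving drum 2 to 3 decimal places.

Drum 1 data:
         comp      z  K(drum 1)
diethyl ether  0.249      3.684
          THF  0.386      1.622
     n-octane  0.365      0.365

Drum 1:
Material balance + equilibrium reduce to Σ zᵢ(Kᵢ−1)/(1+ψ₁(Kᵢ−1)) = 0.
Feasibility: ΣzᵢKᵢ = 1.677, Σzᵢ/Kᵢ = 1.306 — both > 1, two phases present.
Newton iteration, ψ₁⁰ = 0.64:
  ψ₁ = 0.640: g = 0.0272, g' = -0.737 → ψ₁ = 0.677
Converged at ψ₁ = 0.677.
Drum-1 compositions:
  diethyl ether: x = 0.088, y = 0.326
  THF: x = 0.272, y = 0.441
  n-octane: x = 0.640, y = 0.234
Drum-2 feed = drum-1 vapor: z₂ = (0.3258, 0.4407, 0.2336).
Drum 2:
Rachford–Rice: g(ψ₂) = Σ zᵢ(Kᵢ−1)/(1+ψ₂(Kᵢ−1)) = 0.
g(0) = ΣzᵢKᵢ − 1 = 0.160 and g(1) = 1 − Σzᵢ/Kᵢ = -0.722, so a root lies in (0, 1).
Iterate (Newton) starting at ψ₂ = 0.48:
  ψ₂ = 0.480: g = -0.0831, g' = -0.553 → ψ₂ = 0.330
  ψ₂ = 0.330: g = -0.0057, g' = -0.489 → ψ₂ = 0.318
Converged at ψ₂ = 0.318.
  diethyl ether: x = 0.239, y = 0.511
  THF: x = 0.449, y = 0.423
  n-octane: x = 0.312, y = 0.066

y_THF (drum 2) = 0.423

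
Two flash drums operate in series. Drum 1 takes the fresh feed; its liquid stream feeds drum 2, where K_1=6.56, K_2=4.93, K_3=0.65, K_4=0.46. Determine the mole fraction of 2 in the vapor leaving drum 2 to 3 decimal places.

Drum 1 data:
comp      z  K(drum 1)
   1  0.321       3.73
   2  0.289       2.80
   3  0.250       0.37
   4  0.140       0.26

Drum 1:
Iterate (Newton) starting at ψ₁ = 0.5:
  ψ₁ = 0.500: g = 0.2500, g' = -1.092 → ψ₁ = 0.729
  ψ₁ = 0.729: g = 0.0019, g' = -1.143 → ψ₁ = 0.731
Converged at ψ₁ = 0.731.
Drum-1 compositions:
  1: x = 0.107, y = 0.400
  2: x = 0.125, y = 0.350
  3: x = 0.463, y = 0.171
  4: x = 0.305, y = 0.079
Drum-2 feed = drum-1 liquid: z₂ = (0.1072, 0.1248, 0.4632, 0.3048).
Drum 2:
Iterate (Newton) starting at ψ₂ = 0.5:
  ψ₂ = 0.500: g = -0.0988, g' = -0.701 → ψ₂ = 0.359
  ψ₂ = 0.359: g = 0.0128, g' = -0.912 → ψ₂ = 0.373
Converged at ψ₂ = 0.373.
  1: x = 0.035, y = 0.229
  2: x = 0.051, y = 0.249
  3: x = 0.533, y = 0.346
  4: x = 0.382, y = 0.176

y_2 (drum 2) = 0.249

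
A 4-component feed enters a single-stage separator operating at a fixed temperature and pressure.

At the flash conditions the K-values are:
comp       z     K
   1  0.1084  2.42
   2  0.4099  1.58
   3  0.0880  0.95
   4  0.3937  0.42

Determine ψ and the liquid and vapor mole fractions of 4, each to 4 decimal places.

ψ = 0.3735, x_4 = 0.5026, y_4 = 0.2111

Let ψ = V/F and solve Σ zᵢ(Kᵢ−1)/(1+ψ(Kᵢ−1)) = 0.
g(0) = ΣzᵢKᵢ − 1 = 0.1589 and g(1) = 1 − Σzᵢ/Kᵢ = -0.3342, so a root lies in (0, 1).
Iterate (Newton) starting at ψ = 0.5:
  ψ = 0.5000: g = -0.05181, g' = -0.4206 → ψ = 0.3768
  ψ = 0.3768: g = -0.00131, g' = -0.4027 → ψ = 0.3735
Converged at ψ = 0.3735.
Compositions from xᵢ = zᵢ/(1+ψ(Kᵢ−1)), yᵢ = Kᵢxᵢ:
  1: x = 0.0708, y = 0.1714
  2: x = 0.3369, y = 0.5323
  3: x = 0.0897, y = 0.0852
  4: x = 0.5026, y = 0.2111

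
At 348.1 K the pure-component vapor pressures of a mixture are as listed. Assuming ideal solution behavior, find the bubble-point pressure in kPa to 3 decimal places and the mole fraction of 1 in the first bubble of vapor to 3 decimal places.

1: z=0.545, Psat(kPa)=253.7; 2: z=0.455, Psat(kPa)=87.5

At the bubble point ψ → 0, so ΣzᵢKᵢ = 1 with Kᵢ = Pᵢˢᵃᵗ/P ⇒ P = ΣzᵢPᵢˢᵃᵗ.
P = 0.545·253.7 + 0.455·87.5 = 178.079 kPa
yᵢ = zᵢPᵢˢᵃᵗ/P ⇒ y_1 = 0.545·253.7/178.079 = 0.776

Pbub = 178.079 kPa, y_1 = 0.776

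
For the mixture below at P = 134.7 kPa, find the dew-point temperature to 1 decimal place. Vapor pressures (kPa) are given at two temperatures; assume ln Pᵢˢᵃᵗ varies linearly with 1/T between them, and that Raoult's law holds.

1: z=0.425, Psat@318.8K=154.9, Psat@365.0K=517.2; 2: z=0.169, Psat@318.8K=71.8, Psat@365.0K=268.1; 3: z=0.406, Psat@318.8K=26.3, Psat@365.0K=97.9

T = 353.9 K

Dew-point temperature: Σzᵢ·P/Pᵢˢᵃᵗ(T) = 1. Interpolate ln Pᵢˢᵃᵗ = aᵢ + bᵢ/T.
  T = 318.8 K: ΣzᵢP/Pᵢˢᵃᵗ = 2.7660
  T = 365.0 K: ΣzᵢP/Pᵢˢᵃᵗ = 0.7542
  T = 341.9 K: ΣzᵢP/Pᵢˢᵃᵗ = 1.3821
  T = 353.4 K: ΣzᵢP/Pᵢˢᵃᵗ = 1.0122
  T = 359.2 K: ΣzᵢP/Pᵢˢᵃᵗ = 0.8717
  T = 356.3 K: ΣzᵢP/Pᵢˢᵃᵗ = 0.9387
Interpolating between 353.4 K and 356.3 K gives T ≈ 353.9 K.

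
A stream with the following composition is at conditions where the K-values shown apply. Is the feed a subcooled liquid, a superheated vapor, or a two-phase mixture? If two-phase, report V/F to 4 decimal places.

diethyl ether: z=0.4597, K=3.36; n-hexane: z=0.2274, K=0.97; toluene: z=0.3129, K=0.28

two-phase, V/F = 0.6476

ΣzᵢKᵢ = 1.8528; Σzᵢ/Kᵢ = 1.4887.
Both exceed 1, so a two-phase solution exists.
Material balance + equilibrium reduce to Σ zᵢ(Kᵢ−1)/(1+ψ(Kᵢ−1)) = 0.
Newton–Raphson from ψ = 0.5:
  ψ = 0.5000: g = 0.13872, g' = -0.9350 → ψ = 0.6484
  ψ = 0.6484: g = -0.00071, g' = -0.9708 → ψ = 0.6476
Converged at ψ = 0.6476.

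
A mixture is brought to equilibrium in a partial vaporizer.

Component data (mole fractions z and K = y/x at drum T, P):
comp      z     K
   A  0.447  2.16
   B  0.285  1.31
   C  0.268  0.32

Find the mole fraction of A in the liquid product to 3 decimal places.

Newton–Raphson from β = 0.58:
  β = 0.580: g = 0.0839, g' = -0.573 → β = 0.727
  β = 0.727: g = -0.0067, g' = -0.680 → β = 0.717
Converged at β = 0.717.
Compositions from xᵢ = zᵢ/(1+β(Kᵢ−1)), yᵢ = Kᵢxᵢ:
  A: x = 0.244, y = 0.527
  B: x = 0.233, y = 0.305
  C: x = 0.523, y = 0.167

x_A = 0.244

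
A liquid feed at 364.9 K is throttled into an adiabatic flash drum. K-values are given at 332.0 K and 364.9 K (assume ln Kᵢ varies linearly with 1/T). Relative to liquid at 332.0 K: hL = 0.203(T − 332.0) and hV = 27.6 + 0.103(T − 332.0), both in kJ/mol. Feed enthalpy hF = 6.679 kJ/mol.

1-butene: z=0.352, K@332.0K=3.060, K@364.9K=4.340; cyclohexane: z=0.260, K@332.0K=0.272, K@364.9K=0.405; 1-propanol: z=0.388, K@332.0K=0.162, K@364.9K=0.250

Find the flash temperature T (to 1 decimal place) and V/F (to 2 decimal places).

Adiabatic flash: solve Rachford–Rice at each trial T, then check hF = ψ·hV(T) + (1−ψ)·hL(T).
  T = 332.0 K: K = (3.060, 0.272, 0.162), RR gives ψ = 0.129, H_out = 3.550 kJ/mol
  T = 364.9 K: K = (4.340, 0.405, 0.250), RR gives ψ = 0.316, H_out = 14.362 kJ/mol
  T = 348.4 K: K = (3.672, 0.335, 0.203), RR gives ψ = 0.230, H_out = 9.298 kJ/mol
  T = 340.2 K: K = (3.360, 0.303, 0.182), RR gives ψ = 0.182, H_out = 6.546 kJ/mol
  T = 344.3 K: K = (3.514, 0.318, 0.192), RR gives ψ = 0.207, H_out = 7.947 kJ/mol
  T = 342.2 K: K = (3.435, 0.310, 0.187), RR gives ψ = 0.194, H_out = 7.237 kJ/mol
Linear interpolation between T = 340.2 (H_out = 6.546) and T = 342.2 (H_out = 7.237) on hF = 6.679 gives T ≈ 340.6 K, at which ψ = 0.18.

T = 340.6 K, V/F = 0.18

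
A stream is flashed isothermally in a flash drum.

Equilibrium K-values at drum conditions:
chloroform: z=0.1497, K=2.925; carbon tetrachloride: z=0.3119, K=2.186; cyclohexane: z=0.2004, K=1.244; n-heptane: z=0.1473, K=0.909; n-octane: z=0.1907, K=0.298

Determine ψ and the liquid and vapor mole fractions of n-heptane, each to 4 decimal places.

ψ = 0.8337, x_n-heptane = 0.1594, y_n-heptane = 0.1449

Newton iteration, ψ⁰ = 0.5:
  ψ = 0.5000: g = 0.20232, g' = -0.5509 → ψ = 0.8673
  ψ = 0.8673: g = -0.02613, g' = -0.8082 → ψ = 0.8349
  ψ = 0.8349: g = -0.00096, g' = -0.7507 → ψ = 0.8337
Converged at ψ = 0.8337.
Compositions from xᵢ = zᵢ/(1+ψ(Kᵢ−1)), yᵢ = Kᵢxᵢ:
  chloroform: x = 0.0575, y = 0.1681
  carbon tetrachloride: x = 0.1568, y = 0.3428
  cyclohexane: x = 0.1665, y = 0.2072
  n-heptane: x = 0.1594, y = 0.1449
  n-octane: x = 0.4598, y = 0.1370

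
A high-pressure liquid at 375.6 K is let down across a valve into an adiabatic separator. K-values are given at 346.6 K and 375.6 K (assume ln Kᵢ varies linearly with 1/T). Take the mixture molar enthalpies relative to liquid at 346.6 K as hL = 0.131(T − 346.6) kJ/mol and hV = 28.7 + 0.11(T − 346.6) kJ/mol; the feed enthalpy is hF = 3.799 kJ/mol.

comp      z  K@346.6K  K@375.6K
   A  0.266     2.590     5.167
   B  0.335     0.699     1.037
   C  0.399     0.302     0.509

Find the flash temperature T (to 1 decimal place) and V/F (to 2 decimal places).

Adiabatic flash: solve Rachford–Rice at each trial T, then check hF = ψ·hV(T) + (1−ψ)·hL(T).
  T = 346.6 K: K = (2.590, 0.699, 0.302), RR gives ψ = 0.051, H_out = 1.465 kJ/mol
  T = 375.6 K: K = (5.167, 1.037, 0.509), RR gives ψ = 0.693, H_out = 23.279 kJ/mol
  T = 361.1 K: K = (3.709, 0.858, 0.396), RR gives ψ = 0.369, H_out = 12.388 kJ/mol
  T = 353.9 K: K = (3.115, 0.777, 0.347), RR gives ψ = 0.221, H_out = 7.275 kJ/mol
  T = 350.2 K: K = (2.839, 0.737, 0.324), RR gives ψ = 0.139, H_out = 4.460 kJ/mol
  T = 348.4 K: K = (2.713, 0.718, 0.313), RR gives ψ = 0.097, H_out = 3.002 kJ/mol
Linear interpolation between T = 348.4 (H_out = 3.002) and T = 350.2 (H_out = 4.460) on hF = 3.799 gives T ≈ 349.4 K, at which ψ = 0.12.

T = 349.4 K, V/F = 0.12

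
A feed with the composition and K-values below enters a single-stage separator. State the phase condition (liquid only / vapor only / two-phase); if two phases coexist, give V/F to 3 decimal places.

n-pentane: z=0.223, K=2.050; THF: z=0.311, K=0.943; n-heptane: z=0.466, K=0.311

ΣzᵢKᵢ = 0.895; Σzᵢ/Kᵢ = 1.937.
Since ΣzᵢKᵢ < 1 the mixture is below its bubble point — single liquid phase.

liquid only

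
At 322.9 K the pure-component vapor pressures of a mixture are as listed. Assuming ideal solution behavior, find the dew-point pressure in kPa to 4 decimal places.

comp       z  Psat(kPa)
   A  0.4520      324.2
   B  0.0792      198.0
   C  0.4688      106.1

At the dew point ψ → 1, so Σzᵢ/Kᵢ = 1 with Kᵢ = Pᵢˢᵃᵗ/P ⇒ 1/P = Σzᵢ/Pᵢˢᵃᵗ.
1/P = 0.4520/324.2 + 0.0792/198.0 + 0.4688/106.1 = 0.0062127 ⇒ P = 160.9613 kPa

Pdew = 160.9613 kPa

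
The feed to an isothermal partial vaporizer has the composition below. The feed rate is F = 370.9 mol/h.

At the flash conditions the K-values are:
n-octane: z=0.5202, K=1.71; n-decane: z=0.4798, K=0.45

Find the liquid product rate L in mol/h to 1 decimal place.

L = 270.7 mol/h

Rachford–Rice: g(ψ) = Σ zᵢ(Kᵢ−1)/(1+ψ(Kᵢ−1)) = 0.
g(0) = ΣzᵢKᵢ − 1 = 0.1055 and g(1) = 1 − Σzᵢ/Kᵢ = -0.3704, so a root lies in (0, 1).
Binary case is linear: z₁(K₁−1)(1+ψ(K₂−1)) + z₂(K₂−1)(1+ψ(K₁−1)) = 0
⇒ ψ = [z₁(K₁−1)+z₂(K₂−1)] / [−(K₁−1)(K₂−1)] = 0.10545/0.39050 = 0.2700
Then V = ψ·F = 0.2700·370.9 = 100.2 mol/h and L = F − V = 270.7 mol/h.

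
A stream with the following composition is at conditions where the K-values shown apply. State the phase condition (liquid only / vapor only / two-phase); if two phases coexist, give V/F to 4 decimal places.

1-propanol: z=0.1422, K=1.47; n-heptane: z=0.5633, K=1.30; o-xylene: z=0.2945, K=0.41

two-phase, V/F = 0.3114

ΣzᵢKᵢ = 1.0621; Σzᵢ/Kᵢ = 1.2483.
Both exceed 1, so a two-phase solution exists.
Material balance + equilibrium reduce to Σ zᵢ(Kᵢ−1)/(1+ψ(Kᵢ−1)) = 0.
Newton–Raphson from ψ = 0.5:
  ψ = 0.5000: g = -0.04540, g' = -0.2652 → ψ = 0.3288
  ψ = 0.3288: g = -0.00387, g' = -0.2234 → ψ = 0.3115
  ψ = 0.3115: g = -0.00003, g' = -0.2202 → ψ = 0.3114
Converged at ψ = 0.3114.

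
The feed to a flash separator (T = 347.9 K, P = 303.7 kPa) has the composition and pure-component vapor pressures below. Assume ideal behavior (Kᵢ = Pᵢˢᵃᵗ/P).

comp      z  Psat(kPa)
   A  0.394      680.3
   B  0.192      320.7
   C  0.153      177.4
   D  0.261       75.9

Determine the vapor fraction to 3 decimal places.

ψ = 0.369

Raoult's law: Kᵢ = Pᵢˢᵃᵗ/P = Pᵢˢᵃᵗ/303.7.
  K_A = 680.3/303.7 = 2.24004, K_B = 320.7/303.7 = 1.05598, K_C = 177.4/303.7 = 0.58413, K_D = 75.9/303.7 = 0.24992
Material balance + equilibrium reduce to Σ zᵢ(Kᵢ−1)/(1+ψ(Kᵢ−1)) = 0.
Feasibility: ΣzᵢKᵢ = 1.240, Σzᵢ/Kᵢ = 1.664 — both > 1, two phases present.
Iterate (Newton) starting at ψ = 0.5:
  ψ = 0.500: g = -0.0815, g' = -0.650 → ψ = 0.374
  ψ = 0.374: g = -0.0034, g' = -0.604 → ψ = 0.369
Converged at ψ = 0.369.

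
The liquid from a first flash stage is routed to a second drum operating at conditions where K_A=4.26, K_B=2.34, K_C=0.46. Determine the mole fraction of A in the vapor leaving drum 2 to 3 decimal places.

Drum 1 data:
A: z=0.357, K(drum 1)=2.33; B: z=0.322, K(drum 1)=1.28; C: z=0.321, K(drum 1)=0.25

Drum 1:
Let ψ₁ = V/F and solve Σ zᵢ(Kᵢ−1)/(1+ψ₁(Kᵢ−1)) = 0.
Check two-phase: ΣzᵢKᵢ = 1.324 > 1 and Σzᵢ/Kᵢ = 1.689 > 1, so g(0) = 0.324 > 0 and g(1) = -0.689 < 0.
Newton iteration, ψ₁⁰ = 0.61:
  ψ₁ = 0.610: g = -0.1046, g' = -0.824 → ψ₁ = 0.483
  ψ₁ = 0.483: g = -0.0090, g' = -0.698 → ψ₁ = 0.470
Converged at ψ₁ = 0.470.
Drum-1 compositions:
  A: x = 0.220, y = 0.512
  B: x = 0.285, y = 0.364
  C: x = 0.496, y = 0.124
Drum-2 feed = drum-1 liquid: z₂ = (0.2197, 0.2845, 0.4958).
Drum 2:
Material balance + equilibrium reduce to Σ zᵢ(Kᵢ−1)/(1+ψ₂(Kᵢ−1)) = 0.
Feasibility: ΣzᵢKᵢ = 1.830, Σzᵢ/Kᵢ = 1.251 — both > 1, two phases present.
Iterate (Newton) starting at ψ₂ = 0.5:
  ψ₂ = 0.500: g = 0.1339, g' = -0.792 → ψ₂ = 0.669
  ψ₂ = 0.669: g = 0.0070, g' = -0.727 → ψ₂ = 0.679
Converged at ψ₂ = 0.679.
  A: x = 0.068, y = 0.291
  B: x = 0.149, y = 0.349
  C: x = 0.783, y = 0.360

y_A (drum 2) = 0.291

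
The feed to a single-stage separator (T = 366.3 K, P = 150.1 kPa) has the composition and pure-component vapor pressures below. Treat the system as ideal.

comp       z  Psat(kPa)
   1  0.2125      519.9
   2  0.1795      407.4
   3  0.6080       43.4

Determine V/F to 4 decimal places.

V/F = 0.2615

Raoult's law: Kᵢ = Pᵢˢᵃᵗ/P = Pᵢˢᵃᵗ/150.1.
  K_1 = 519.9/150.1 = 3.463691, K_2 = 407.4/150.1 = 2.714191, K_3 = 43.4/150.1 = 0.289141
Material balance + equilibrium reduce to Σ zᵢ(Kᵢ−1)/(1+V/F(Kᵢ−1)) = 0.
Feasibility: ΣzᵢKᵢ = 1.3990, Σzᵢ/Kᵢ = 2.2303 — both > 1, two phases present.
Newton–Raphson from V/F = 0.38:
  V/F = 0.3800: g = -0.13544, g' = -1.1142 → V/F = 0.2584
  V/F = 0.2584: g = 0.00363, g' = -1.1959 → V/F = 0.2615
Converged at V/F = 0.2615.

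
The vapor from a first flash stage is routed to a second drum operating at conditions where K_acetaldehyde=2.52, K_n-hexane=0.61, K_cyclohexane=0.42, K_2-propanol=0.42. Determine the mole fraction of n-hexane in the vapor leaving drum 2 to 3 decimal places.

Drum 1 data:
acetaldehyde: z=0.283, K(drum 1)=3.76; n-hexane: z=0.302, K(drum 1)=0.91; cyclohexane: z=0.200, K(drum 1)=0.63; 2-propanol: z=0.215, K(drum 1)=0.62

Drum 1:
Material balance + equilibrium reduce to Σ zᵢ(Kᵢ−1)/(1+ψ₁(Kᵢ−1)) = 0.
Check two-phase: ΣzᵢKᵢ = 1.598 > 1 and Σzᵢ/Kᵢ = 1.071 > 1, so g(0) = 0.598 > 0 and g(1) = -0.071 < 0.
Iterate (Newton) starting at ψ₁ = 0.5:
  ψ₁ = 0.500: g = 0.1081, g' = -0.472 → ψ₁ = 0.729
  ψ₁ = 0.729: g = 0.0159, g' = -0.351 → ψ₁ = 0.774
  ψ₁ = 0.774: g = 0.0003, g' = -0.338 → ψ₁ = 0.775
Converged at ψ₁ = 0.775.
Drum-1 compositions:
  acetaldehyde: x = 0.090, y = 0.339
  n-hexane: x = 0.325, y = 0.295
  cyclohexane: x = 0.280, y = 0.177
  2-propanol: x = 0.305, y = 0.189
Drum-2 feed = drum-1 vapor: z₂ = (0.3389, 0.2954, 0.1767, 0.1890).
Drum 2:
Let ψ₂ = V/F and solve Σ zᵢ(Kᵢ−1)/(1+ψ₂(Kᵢ−1)) = 0.
Check two-phase: ΣzᵢKᵢ = 1.188 > 1 and Σzᵢ/Kᵢ = 1.489 > 1, so g(0) = 0.188 > 0 and g(1) = -0.489 < 0.
Newton–Raphson from ψ₂ = 0.5:
  ψ₂ = 0.500: g = -0.1491, g' = -0.566 → ψ₂ = 0.237
  ψ₂ = 0.237: g = 0.0062, g' = -0.643 → ψ₂ = 0.246
Converged at ψ₂ = 0.246.
  acetaldehyde: x = 0.247, y = 0.621
  n-hexane: x = 0.327, y = 0.199
  cyclohexane: x = 0.206, y = 0.087
  2-propanol: x = 0.220, y = 0.093

y_n-hexane (drum 2) = 0.199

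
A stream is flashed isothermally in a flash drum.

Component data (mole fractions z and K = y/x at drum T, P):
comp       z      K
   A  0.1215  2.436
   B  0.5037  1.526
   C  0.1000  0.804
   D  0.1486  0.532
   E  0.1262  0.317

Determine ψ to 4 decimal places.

ψ = 0.6749

Newton iteration, ψ⁰ = 0.5:
  ψ = 0.5000: g = 0.06792, g' = -0.3682 → ψ = 0.6845
  ψ = 0.6845: g = -0.00402, g' = -0.4222 → ψ = 0.6749
Converged at ψ = 0.6749.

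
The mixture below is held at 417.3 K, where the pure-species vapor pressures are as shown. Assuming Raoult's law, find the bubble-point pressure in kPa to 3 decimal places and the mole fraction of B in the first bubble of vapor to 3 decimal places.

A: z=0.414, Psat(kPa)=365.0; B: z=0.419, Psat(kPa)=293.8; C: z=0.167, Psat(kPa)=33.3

At the bubble point ψ → 0, so ΣzᵢKᵢ = 1 with Kᵢ = Pᵢˢᵃᵗ/P ⇒ P = ΣzᵢPᵢˢᵃᵗ.
P = 0.414·365.0 + 0.419·293.8 + 0.167·33.3 = 279.773 kPa
yᵢ = zᵢPᵢˢᵃᵗ/P ⇒ y_B = 0.419·293.8/279.773 = 0.440

Pbub = 279.773 kPa, y_B = 0.440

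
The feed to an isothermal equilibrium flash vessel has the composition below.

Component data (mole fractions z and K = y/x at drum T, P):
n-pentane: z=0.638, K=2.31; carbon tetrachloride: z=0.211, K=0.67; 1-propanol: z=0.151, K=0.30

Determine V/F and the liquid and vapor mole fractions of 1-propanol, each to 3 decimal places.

V/F = 0.899, x_1-propanol = 0.407, y_1-propanol = 0.122

Newton iteration, V/F⁰ = 0.5:
  V/F = 0.500: g = 0.2590, g' = -0.608 → V/F = 0.926
  V/F = 0.926: g = -0.0232, g' = -0.869 → V/F = 0.899
Converged at V/F = 0.899.
Compositions from xᵢ = zᵢ/(1+V/F(Kᵢ−1)), yᵢ = Kᵢxᵢ:
  n-pentane: x = 0.293, y = 0.677
  carbon tetrachloride: x = 0.300, y = 0.201
  1-propanol: x = 0.407, y = 0.122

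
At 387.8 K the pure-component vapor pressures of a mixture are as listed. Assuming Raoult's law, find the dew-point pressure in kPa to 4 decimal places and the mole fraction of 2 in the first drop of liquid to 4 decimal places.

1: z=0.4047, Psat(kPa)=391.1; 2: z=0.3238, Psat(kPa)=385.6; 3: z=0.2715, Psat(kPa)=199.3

At the dew point ψ → 1, so Σzᵢ/Kᵢ = 1 with Kᵢ = Pᵢˢᵃᵗ/P ⇒ 1/P = Σzᵢ/Pᵢˢᵃᵗ.
1/P = 0.4047/391.1 + 0.3238/385.6 + 0.2715/199.3 = 0.0032368 ⇒ P = 308.9498 kPa
xᵢ = zᵢP/Pᵢˢᵃᵗ ⇒ x_2 = 0.3238·308.9498/385.6 = 0.2594

Pdew = 308.9498 kPa, x_2 = 0.2594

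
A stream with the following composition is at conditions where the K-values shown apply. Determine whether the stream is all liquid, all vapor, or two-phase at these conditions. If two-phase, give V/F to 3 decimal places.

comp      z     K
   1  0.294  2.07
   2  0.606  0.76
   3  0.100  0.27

two-phase, V/F = 0.263

ΣzᵢKᵢ = 1.096; Σzᵢ/Kᵢ = 1.310.
Both exceed 1, so a two-phase solution exists.
Newton–Raphson from ψ = 0.5:
  ψ = 0.500: g = -0.0753, g' = -0.320 → ψ = 0.265
  ψ = 0.265: g = -0.0007, g' = -0.326 → ψ = 0.263
Converged at ψ = 0.263.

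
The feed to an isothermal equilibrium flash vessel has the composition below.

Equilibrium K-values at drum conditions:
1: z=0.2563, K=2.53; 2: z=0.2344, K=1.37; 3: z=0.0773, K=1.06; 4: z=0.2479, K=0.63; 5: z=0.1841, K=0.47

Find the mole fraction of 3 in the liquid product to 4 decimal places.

Newton iteration, ψ⁰ = 0.46:
  ψ = 0.4600: g = 0.06922, g' = -0.3701 → ψ = 0.6470
  ψ = 0.6470: g = 0.00241, g' = -0.3511 → ψ = 0.6539
Converged at ψ = 0.6539.
Compositions from xᵢ = zᵢ/(1+ψ(Kᵢ−1)), yᵢ = Kᵢxᵢ:
  1: x = 0.1281, y = 0.3241
  2: x = 0.1887, y = 0.2586
  3: x = 0.0744, y = 0.0788
  4: x = 0.3270, y = 0.2060
  5: x = 0.2817, y = 0.1324

x_3 = 0.0744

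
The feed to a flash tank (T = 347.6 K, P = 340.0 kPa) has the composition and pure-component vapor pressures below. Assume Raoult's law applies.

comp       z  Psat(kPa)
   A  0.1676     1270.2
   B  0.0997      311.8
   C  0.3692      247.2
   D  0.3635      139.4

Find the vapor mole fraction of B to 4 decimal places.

y_B = 0.0924

Raoult's law: Kᵢ = Pᵢˢᵃᵗ/P = Pᵢˢᵃᵗ/340.0.
  K_A = 1270.2/340.0 = 3.735882, K_B = 311.8/340.0 = 0.917059, K_C = 247.2/340.0 = 0.727059, K_D = 139.4/340.0 = 0.410000
Rachford–Rice: g(β) = Σ zᵢ(Kᵢ−1)/(1+β(Kᵢ−1)) = 0.
g(0) = ΣzᵢKᵢ − 1 = 0.1350 and g(1) = 1 − Σzᵢ/Kᵢ = -0.5480, so a root lies in (0, 1).
Newton iteration, β⁰ = 0.5:
  β = 0.5000: g = -0.23589, g' = -0.5159 → β = 0.0428
  β = 0.0428: g = 0.08018, g' = -1.1673 → β = 0.1115
  β = 0.1115: g = 0.00951, g' = -0.9115 → β = 0.1219
  β = 0.1219: g = 0.00015, g' = -0.8824 → β = 0.1221
Converged at β = 0.1221.
Compositions from xᵢ = zᵢ/(1+β(Kᵢ−1)), yᵢ = Kᵢxᵢ:
  A: x = 0.1256, y = 0.4693
  B: x = 0.1007, y = 0.0924
  C: x = 0.3819, y = 0.2777
  D: x = 0.3917, y = 0.1606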